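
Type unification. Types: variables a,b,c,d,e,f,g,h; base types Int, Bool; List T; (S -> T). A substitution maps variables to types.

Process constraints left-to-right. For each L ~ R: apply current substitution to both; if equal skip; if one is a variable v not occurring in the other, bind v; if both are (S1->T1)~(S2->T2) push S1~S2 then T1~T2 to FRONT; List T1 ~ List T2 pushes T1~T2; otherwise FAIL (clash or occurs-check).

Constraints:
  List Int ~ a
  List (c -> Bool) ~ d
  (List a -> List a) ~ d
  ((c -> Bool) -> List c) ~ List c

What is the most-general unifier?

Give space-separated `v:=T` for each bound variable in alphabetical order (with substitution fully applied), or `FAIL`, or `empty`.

Answer: FAIL

Derivation:
step 1: unify List Int ~ a  [subst: {-} | 3 pending]
  bind a := List Int
step 2: unify List (c -> Bool) ~ d  [subst: {a:=List Int} | 2 pending]
  bind d := List (c -> Bool)
step 3: unify (List List Int -> List List Int) ~ List (c -> Bool)  [subst: {a:=List Int, d:=List (c -> Bool)} | 1 pending]
  clash: (List List Int -> List List Int) vs List (c -> Bool)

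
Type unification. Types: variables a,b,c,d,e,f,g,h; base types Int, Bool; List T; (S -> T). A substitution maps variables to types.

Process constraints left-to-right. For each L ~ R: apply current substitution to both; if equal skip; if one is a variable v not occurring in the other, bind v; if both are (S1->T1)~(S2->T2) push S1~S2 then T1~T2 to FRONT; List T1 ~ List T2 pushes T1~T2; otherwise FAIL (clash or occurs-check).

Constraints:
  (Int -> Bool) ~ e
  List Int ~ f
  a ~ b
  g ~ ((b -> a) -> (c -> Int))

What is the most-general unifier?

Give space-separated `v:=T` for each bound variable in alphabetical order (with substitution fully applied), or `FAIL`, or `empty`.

step 1: unify (Int -> Bool) ~ e  [subst: {-} | 3 pending]
  bind e := (Int -> Bool)
step 2: unify List Int ~ f  [subst: {e:=(Int -> Bool)} | 2 pending]
  bind f := List Int
step 3: unify a ~ b  [subst: {e:=(Int -> Bool), f:=List Int} | 1 pending]
  bind a := b
step 4: unify g ~ ((b -> b) -> (c -> Int))  [subst: {e:=(Int -> Bool), f:=List Int, a:=b} | 0 pending]
  bind g := ((b -> b) -> (c -> Int))

Answer: a:=b e:=(Int -> Bool) f:=List Int g:=((b -> b) -> (c -> Int))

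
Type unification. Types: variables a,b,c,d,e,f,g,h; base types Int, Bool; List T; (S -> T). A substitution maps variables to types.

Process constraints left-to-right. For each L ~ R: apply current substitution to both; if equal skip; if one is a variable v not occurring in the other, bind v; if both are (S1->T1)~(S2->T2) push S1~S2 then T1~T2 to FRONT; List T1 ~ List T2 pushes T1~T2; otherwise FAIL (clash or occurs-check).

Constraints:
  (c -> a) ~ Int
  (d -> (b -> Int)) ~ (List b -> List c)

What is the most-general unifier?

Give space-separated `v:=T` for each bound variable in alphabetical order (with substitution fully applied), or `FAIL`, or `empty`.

step 1: unify (c -> a) ~ Int  [subst: {-} | 1 pending]
  clash: (c -> a) vs Int

Answer: FAIL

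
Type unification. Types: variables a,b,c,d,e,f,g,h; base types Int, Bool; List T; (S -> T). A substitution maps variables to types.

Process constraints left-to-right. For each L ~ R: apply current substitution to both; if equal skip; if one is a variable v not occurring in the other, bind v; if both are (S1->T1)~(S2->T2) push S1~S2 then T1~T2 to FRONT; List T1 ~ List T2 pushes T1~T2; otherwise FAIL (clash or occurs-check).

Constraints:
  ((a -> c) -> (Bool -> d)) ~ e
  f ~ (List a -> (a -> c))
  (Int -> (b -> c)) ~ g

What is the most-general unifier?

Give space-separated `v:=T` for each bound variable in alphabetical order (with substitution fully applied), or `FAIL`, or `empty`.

Answer: e:=((a -> c) -> (Bool -> d)) f:=(List a -> (a -> c)) g:=(Int -> (b -> c))

Derivation:
step 1: unify ((a -> c) -> (Bool -> d)) ~ e  [subst: {-} | 2 pending]
  bind e := ((a -> c) -> (Bool -> d))
step 2: unify f ~ (List a -> (a -> c))  [subst: {e:=((a -> c) -> (Bool -> d))} | 1 pending]
  bind f := (List a -> (a -> c))
step 3: unify (Int -> (b -> c)) ~ g  [subst: {e:=((a -> c) -> (Bool -> d)), f:=(List a -> (a -> c))} | 0 pending]
  bind g := (Int -> (b -> c))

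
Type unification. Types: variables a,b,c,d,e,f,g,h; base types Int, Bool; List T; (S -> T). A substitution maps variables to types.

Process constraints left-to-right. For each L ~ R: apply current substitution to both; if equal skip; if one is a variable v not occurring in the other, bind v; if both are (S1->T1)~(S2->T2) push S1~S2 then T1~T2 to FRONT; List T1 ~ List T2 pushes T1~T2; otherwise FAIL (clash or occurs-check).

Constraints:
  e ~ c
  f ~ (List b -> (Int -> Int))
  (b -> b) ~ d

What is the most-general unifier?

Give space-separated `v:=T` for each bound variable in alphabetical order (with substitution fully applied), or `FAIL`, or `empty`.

Answer: d:=(b -> b) e:=c f:=(List b -> (Int -> Int))

Derivation:
step 1: unify e ~ c  [subst: {-} | 2 pending]
  bind e := c
step 2: unify f ~ (List b -> (Int -> Int))  [subst: {e:=c} | 1 pending]
  bind f := (List b -> (Int -> Int))
step 3: unify (b -> b) ~ d  [subst: {e:=c, f:=(List b -> (Int -> Int))} | 0 pending]
  bind d := (b -> b)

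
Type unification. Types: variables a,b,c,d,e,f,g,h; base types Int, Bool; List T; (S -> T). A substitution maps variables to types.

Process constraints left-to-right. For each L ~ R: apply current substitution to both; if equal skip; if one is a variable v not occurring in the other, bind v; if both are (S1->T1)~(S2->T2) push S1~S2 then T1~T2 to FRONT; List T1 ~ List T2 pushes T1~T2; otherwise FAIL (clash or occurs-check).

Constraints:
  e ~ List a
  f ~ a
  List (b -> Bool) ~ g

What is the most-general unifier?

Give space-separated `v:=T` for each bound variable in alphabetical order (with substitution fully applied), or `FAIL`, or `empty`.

Answer: e:=List a f:=a g:=List (b -> Bool)

Derivation:
step 1: unify e ~ List a  [subst: {-} | 2 pending]
  bind e := List a
step 2: unify f ~ a  [subst: {e:=List a} | 1 pending]
  bind f := a
step 3: unify List (b -> Bool) ~ g  [subst: {e:=List a, f:=a} | 0 pending]
  bind g := List (b -> Bool)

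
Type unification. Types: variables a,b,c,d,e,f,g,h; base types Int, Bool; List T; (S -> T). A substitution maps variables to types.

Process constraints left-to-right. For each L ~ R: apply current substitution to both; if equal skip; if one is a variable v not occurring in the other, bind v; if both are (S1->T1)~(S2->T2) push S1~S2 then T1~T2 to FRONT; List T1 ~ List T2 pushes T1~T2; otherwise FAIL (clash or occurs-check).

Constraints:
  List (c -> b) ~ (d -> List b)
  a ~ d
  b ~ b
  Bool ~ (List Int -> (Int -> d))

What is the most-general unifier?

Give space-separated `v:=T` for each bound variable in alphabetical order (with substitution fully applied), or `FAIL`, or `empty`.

step 1: unify List (c -> b) ~ (d -> List b)  [subst: {-} | 3 pending]
  clash: List (c -> b) vs (d -> List b)

Answer: FAIL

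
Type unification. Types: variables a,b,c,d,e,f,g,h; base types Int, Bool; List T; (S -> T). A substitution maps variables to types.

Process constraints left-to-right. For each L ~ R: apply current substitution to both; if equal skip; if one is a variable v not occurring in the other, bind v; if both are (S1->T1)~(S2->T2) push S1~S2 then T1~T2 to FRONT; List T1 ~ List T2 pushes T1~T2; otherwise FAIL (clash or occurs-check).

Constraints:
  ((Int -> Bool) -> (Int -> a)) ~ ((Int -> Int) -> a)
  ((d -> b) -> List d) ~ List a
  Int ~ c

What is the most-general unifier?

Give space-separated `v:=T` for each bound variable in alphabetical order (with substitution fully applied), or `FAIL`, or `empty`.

Answer: FAIL

Derivation:
step 1: unify ((Int -> Bool) -> (Int -> a)) ~ ((Int -> Int) -> a)  [subst: {-} | 2 pending]
  -> decompose arrow: push (Int -> Bool)~(Int -> Int), (Int -> a)~a
step 2: unify (Int -> Bool) ~ (Int -> Int)  [subst: {-} | 3 pending]
  -> decompose arrow: push Int~Int, Bool~Int
step 3: unify Int ~ Int  [subst: {-} | 4 pending]
  -> identical, skip
step 4: unify Bool ~ Int  [subst: {-} | 3 pending]
  clash: Bool vs Int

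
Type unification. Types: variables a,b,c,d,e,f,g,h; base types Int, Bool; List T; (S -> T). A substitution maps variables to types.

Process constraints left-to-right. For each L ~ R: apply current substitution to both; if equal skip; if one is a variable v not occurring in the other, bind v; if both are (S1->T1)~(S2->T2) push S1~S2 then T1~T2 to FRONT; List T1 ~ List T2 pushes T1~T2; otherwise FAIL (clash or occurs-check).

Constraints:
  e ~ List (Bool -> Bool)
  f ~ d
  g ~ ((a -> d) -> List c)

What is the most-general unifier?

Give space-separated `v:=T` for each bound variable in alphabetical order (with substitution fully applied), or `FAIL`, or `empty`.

Answer: e:=List (Bool -> Bool) f:=d g:=((a -> d) -> List c)

Derivation:
step 1: unify e ~ List (Bool -> Bool)  [subst: {-} | 2 pending]
  bind e := List (Bool -> Bool)
step 2: unify f ~ d  [subst: {e:=List (Bool -> Bool)} | 1 pending]
  bind f := d
step 3: unify g ~ ((a -> d) -> List c)  [subst: {e:=List (Bool -> Bool), f:=d} | 0 pending]
  bind g := ((a -> d) -> List c)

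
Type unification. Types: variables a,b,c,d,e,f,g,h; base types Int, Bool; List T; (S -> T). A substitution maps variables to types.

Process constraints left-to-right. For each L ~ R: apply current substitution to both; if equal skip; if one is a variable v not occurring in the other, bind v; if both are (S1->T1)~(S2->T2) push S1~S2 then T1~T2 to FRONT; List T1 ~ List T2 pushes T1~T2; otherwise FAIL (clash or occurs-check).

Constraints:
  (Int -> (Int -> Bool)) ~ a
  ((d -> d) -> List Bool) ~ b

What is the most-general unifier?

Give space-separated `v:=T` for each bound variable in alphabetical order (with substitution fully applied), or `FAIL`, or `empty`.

step 1: unify (Int -> (Int -> Bool)) ~ a  [subst: {-} | 1 pending]
  bind a := (Int -> (Int -> Bool))
step 2: unify ((d -> d) -> List Bool) ~ b  [subst: {a:=(Int -> (Int -> Bool))} | 0 pending]
  bind b := ((d -> d) -> List Bool)

Answer: a:=(Int -> (Int -> Bool)) b:=((d -> d) -> List Bool)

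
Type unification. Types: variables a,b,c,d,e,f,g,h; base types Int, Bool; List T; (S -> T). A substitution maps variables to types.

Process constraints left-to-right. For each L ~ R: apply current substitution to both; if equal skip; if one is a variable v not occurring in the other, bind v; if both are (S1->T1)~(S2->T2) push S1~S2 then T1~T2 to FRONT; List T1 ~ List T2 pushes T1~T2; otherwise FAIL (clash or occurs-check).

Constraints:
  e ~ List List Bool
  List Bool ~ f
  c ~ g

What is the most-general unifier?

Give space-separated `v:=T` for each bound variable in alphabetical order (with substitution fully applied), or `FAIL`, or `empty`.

Answer: c:=g e:=List List Bool f:=List Bool

Derivation:
step 1: unify e ~ List List Bool  [subst: {-} | 2 pending]
  bind e := List List Bool
step 2: unify List Bool ~ f  [subst: {e:=List List Bool} | 1 pending]
  bind f := List Bool
step 3: unify c ~ g  [subst: {e:=List List Bool, f:=List Bool} | 0 pending]
  bind c := g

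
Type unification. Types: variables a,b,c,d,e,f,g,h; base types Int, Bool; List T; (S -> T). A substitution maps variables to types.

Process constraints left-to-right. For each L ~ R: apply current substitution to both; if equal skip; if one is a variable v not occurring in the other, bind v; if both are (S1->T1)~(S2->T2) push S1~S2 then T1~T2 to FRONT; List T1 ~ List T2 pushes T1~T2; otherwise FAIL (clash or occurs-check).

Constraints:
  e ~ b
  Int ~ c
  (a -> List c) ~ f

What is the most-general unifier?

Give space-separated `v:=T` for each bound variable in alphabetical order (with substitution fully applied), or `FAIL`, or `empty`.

Answer: c:=Int e:=b f:=(a -> List Int)

Derivation:
step 1: unify e ~ b  [subst: {-} | 2 pending]
  bind e := b
step 2: unify Int ~ c  [subst: {e:=b} | 1 pending]
  bind c := Int
step 3: unify (a -> List Int) ~ f  [subst: {e:=b, c:=Int} | 0 pending]
  bind f := (a -> List Int)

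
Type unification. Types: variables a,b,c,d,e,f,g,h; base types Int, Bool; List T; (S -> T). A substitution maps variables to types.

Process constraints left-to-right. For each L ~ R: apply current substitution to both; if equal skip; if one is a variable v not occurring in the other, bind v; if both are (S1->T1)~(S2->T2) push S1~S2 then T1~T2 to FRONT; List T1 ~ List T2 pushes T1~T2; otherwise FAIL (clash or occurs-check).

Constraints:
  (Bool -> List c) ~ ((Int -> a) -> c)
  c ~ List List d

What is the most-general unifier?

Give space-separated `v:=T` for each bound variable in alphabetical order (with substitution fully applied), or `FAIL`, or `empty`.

Answer: FAIL

Derivation:
step 1: unify (Bool -> List c) ~ ((Int -> a) -> c)  [subst: {-} | 1 pending]
  -> decompose arrow: push Bool~(Int -> a), List c~c
step 2: unify Bool ~ (Int -> a)  [subst: {-} | 2 pending]
  clash: Bool vs (Int -> a)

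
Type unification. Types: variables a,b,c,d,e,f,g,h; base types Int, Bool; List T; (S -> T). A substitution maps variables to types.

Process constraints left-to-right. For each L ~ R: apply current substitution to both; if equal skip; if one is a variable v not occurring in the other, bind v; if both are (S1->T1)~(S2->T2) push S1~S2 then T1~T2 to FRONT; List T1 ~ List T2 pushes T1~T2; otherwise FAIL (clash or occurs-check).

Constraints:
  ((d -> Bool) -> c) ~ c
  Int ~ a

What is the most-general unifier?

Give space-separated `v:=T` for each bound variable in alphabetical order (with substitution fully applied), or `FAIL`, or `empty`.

Answer: FAIL

Derivation:
step 1: unify ((d -> Bool) -> c) ~ c  [subst: {-} | 1 pending]
  occurs-check fail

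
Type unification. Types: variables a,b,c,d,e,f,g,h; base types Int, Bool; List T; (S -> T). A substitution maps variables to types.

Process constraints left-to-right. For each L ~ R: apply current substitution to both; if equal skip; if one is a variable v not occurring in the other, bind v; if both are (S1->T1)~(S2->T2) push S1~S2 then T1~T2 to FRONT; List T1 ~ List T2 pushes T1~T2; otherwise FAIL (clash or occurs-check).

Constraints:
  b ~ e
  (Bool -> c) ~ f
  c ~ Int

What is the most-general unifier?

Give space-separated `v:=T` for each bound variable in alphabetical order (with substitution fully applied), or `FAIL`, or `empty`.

step 1: unify b ~ e  [subst: {-} | 2 pending]
  bind b := e
step 2: unify (Bool -> c) ~ f  [subst: {b:=e} | 1 pending]
  bind f := (Bool -> c)
step 3: unify c ~ Int  [subst: {b:=e, f:=(Bool -> c)} | 0 pending]
  bind c := Int

Answer: b:=e c:=Int f:=(Bool -> Int)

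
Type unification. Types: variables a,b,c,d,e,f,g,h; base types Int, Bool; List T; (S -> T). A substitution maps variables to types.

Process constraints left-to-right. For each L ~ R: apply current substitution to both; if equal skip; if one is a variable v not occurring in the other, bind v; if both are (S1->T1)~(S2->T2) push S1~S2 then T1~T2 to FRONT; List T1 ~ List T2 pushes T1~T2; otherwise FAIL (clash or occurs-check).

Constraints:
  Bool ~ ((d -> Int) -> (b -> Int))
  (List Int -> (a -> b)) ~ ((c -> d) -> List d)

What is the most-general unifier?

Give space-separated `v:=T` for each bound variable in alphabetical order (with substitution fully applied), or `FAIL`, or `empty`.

step 1: unify Bool ~ ((d -> Int) -> (b -> Int))  [subst: {-} | 1 pending]
  clash: Bool vs ((d -> Int) -> (b -> Int))

Answer: FAIL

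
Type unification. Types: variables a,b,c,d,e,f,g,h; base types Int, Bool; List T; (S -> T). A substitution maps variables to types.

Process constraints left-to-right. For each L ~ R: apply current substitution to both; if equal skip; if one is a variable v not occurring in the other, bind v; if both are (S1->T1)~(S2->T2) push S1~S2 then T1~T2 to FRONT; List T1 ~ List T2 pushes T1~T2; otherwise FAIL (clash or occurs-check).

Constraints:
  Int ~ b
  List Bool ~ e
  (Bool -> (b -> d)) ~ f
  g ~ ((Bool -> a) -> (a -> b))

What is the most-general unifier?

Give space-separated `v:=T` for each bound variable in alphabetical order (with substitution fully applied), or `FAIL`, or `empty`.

step 1: unify Int ~ b  [subst: {-} | 3 pending]
  bind b := Int
step 2: unify List Bool ~ e  [subst: {b:=Int} | 2 pending]
  bind e := List Bool
step 3: unify (Bool -> (Int -> d)) ~ f  [subst: {b:=Int, e:=List Bool} | 1 pending]
  bind f := (Bool -> (Int -> d))
step 4: unify g ~ ((Bool -> a) -> (a -> Int))  [subst: {b:=Int, e:=List Bool, f:=(Bool -> (Int -> d))} | 0 pending]
  bind g := ((Bool -> a) -> (a -> Int))

Answer: b:=Int e:=List Bool f:=(Bool -> (Int -> d)) g:=((Bool -> a) -> (a -> Int))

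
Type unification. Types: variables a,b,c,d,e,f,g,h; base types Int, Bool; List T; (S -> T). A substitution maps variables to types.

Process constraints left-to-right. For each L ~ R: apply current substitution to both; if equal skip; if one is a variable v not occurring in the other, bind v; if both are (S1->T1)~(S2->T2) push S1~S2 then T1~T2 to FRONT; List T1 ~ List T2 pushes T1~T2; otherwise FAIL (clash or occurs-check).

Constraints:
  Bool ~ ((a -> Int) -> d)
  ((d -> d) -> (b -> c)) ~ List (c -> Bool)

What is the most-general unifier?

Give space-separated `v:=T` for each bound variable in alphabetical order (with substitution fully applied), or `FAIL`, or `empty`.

step 1: unify Bool ~ ((a -> Int) -> d)  [subst: {-} | 1 pending]
  clash: Bool vs ((a -> Int) -> d)

Answer: FAIL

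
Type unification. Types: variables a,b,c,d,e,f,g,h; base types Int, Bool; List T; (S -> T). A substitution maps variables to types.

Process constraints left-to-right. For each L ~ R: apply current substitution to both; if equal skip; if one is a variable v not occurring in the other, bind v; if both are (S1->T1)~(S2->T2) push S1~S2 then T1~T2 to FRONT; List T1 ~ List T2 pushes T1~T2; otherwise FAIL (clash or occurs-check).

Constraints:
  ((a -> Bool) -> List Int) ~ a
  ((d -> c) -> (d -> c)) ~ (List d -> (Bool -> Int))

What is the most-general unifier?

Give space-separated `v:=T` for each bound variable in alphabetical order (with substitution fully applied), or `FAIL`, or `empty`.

step 1: unify ((a -> Bool) -> List Int) ~ a  [subst: {-} | 1 pending]
  occurs-check fail

Answer: FAIL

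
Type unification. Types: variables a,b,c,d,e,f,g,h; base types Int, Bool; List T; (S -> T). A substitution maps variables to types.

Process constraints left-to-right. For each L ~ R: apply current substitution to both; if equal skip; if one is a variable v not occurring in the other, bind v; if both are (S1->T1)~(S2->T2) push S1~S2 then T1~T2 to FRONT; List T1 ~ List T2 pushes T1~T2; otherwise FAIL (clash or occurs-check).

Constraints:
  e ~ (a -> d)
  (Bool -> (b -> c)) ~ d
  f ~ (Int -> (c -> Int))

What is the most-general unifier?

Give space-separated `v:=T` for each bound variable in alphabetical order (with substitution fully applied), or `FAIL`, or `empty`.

step 1: unify e ~ (a -> d)  [subst: {-} | 2 pending]
  bind e := (a -> d)
step 2: unify (Bool -> (b -> c)) ~ d  [subst: {e:=(a -> d)} | 1 pending]
  bind d := (Bool -> (b -> c))
step 3: unify f ~ (Int -> (c -> Int))  [subst: {e:=(a -> d), d:=(Bool -> (b -> c))} | 0 pending]
  bind f := (Int -> (c -> Int))

Answer: d:=(Bool -> (b -> c)) e:=(a -> (Bool -> (b -> c))) f:=(Int -> (c -> Int))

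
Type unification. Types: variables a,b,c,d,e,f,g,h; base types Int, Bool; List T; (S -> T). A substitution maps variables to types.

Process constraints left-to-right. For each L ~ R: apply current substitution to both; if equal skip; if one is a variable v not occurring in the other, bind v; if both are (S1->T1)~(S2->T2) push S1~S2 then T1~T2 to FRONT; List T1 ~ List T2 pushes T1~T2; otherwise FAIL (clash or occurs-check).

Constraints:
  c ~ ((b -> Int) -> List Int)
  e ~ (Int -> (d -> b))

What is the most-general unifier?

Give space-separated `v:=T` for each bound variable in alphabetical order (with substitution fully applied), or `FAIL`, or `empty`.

step 1: unify c ~ ((b -> Int) -> List Int)  [subst: {-} | 1 pending]
  bind c := ((b -> Int) -> List Int)
step 2: unify e ~ (Int -> (d -> b))  [subst: {c:=((b -> Int) -> List Int)} | 0 pending]
  bind e := (Int -> (d -> b))

Answer: c:=((b -> Int) -> List Int) e:=(Int -> (d -> b))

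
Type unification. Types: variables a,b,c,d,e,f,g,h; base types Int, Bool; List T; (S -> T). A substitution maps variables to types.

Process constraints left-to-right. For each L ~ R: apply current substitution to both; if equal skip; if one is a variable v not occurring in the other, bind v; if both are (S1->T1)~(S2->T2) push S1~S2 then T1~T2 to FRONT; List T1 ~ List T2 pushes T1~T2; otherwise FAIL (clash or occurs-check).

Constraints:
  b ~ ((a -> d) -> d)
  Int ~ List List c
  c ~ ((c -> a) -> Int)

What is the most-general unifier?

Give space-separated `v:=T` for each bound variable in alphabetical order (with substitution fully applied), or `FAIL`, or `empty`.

step 1: unify b ~ ((a -> d) -> d)  [subst: {-} | 2 pending]
  bind b := ((a -> d) -> d)
step 2: unify Int ~ List List c  [subst: {b:=((a -> d) -> d)} | 1 pending]
  clash: Int vs List List c

Answer: FAIL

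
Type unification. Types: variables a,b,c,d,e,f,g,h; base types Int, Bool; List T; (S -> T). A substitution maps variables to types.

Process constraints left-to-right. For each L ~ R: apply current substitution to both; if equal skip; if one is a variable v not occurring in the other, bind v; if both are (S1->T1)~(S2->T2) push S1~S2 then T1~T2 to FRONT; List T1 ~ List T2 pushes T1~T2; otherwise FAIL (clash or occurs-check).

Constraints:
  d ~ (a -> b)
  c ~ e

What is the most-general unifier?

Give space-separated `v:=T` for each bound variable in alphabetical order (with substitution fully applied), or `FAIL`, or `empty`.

step 1: unify d ~ (a -> b)  [subst: {-} | 1 pending]
  bind d := (a -> b)
step 2: unify c ~ e  [subst: {d:=(a -> b)} | 0 pending]
  bind c := e

Answer: c:=e d:=(a -> b)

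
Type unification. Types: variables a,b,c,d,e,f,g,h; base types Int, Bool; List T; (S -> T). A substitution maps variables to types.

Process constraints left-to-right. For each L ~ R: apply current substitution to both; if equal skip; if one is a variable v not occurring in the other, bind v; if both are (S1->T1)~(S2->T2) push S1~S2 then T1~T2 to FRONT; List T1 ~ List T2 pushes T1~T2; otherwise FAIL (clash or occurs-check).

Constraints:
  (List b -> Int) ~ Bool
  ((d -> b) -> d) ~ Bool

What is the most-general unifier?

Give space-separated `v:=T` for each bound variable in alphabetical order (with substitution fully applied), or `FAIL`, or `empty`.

Answer: FAIL

Derivation:
step 1: unify (List b -> Int) ~ Bool  [subst: {-} | 1 pending]
  clash: (List b -> Int) vs Bool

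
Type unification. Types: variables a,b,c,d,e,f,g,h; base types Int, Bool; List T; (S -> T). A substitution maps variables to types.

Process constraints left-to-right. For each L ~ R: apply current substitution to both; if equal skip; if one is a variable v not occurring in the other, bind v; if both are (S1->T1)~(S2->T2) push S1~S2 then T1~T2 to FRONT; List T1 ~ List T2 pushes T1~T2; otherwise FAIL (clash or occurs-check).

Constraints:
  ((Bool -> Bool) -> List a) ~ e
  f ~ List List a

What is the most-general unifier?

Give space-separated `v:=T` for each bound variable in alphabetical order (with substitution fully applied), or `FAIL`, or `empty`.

step 1: unify ((Bool -> Bool) -> List a) ~ e  [subst: {-} | 1 pending]
  bind e := ((Bool -> Bool) -> List a)
step 2: unify f ~ List List a  [subst: {e:=((Bool -> Bool) -> List a)} | 0 pending]
  bind f := List List a

Answer: e:=((Bool -> Bool) -> List a) f:=List List a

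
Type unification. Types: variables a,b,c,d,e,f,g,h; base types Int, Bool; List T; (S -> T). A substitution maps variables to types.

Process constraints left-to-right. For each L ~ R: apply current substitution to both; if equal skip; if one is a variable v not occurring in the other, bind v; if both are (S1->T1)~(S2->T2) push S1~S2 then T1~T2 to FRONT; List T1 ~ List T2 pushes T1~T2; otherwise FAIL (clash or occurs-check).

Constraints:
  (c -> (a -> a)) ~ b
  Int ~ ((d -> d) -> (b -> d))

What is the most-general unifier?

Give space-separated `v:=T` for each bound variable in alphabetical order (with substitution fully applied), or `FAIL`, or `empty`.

step 1: unify (c -> (a -> a)) ~ b  [subst: {-} | 1 pending]
  bind b := (c -> (a -> a))
step 2: unify Int ~ ((d -> d) -> ((c -> (a -> a)) -> d))  [subst: {b:=(c -> (a -> a))} | 0 pending]
  clash: Int vs ((d -> d) -> ((c -> (a -> a)) -> d))

Answer: FAIL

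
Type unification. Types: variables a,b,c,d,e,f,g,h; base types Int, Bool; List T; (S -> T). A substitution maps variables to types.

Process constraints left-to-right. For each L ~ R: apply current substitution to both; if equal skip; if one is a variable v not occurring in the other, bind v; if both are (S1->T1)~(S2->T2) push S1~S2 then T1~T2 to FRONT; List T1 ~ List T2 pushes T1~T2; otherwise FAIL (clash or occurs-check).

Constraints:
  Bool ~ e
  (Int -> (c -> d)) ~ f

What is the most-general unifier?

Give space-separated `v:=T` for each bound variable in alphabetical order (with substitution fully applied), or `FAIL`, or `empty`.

Answer: e:=Bool f:=(Int -> (c -> d))

Derivation:
step 1: unify Bool ~ e  [subst: {-} | 1 pending]
  bind e := Bool
step 2: unify (Int -> (c -> d)) ~ f  [subst: {e:=Bool} | 0 pending]
  bind f := (Int -> (c -> d))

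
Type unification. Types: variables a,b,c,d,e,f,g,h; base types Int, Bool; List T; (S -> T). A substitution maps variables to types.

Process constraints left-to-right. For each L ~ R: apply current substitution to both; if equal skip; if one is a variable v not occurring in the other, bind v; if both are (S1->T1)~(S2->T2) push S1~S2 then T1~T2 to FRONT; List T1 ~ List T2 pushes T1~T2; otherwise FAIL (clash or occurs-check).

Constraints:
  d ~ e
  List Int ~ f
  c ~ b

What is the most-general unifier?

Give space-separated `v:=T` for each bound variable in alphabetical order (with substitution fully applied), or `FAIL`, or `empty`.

Answer: c:=b d:=e f:=List Int

Derivation:
step 1: unify d ~ e  [subst: {-} | 2 pending]
  bind d := e
step 2: unify List Int ~ f  [subst: {d:=e} | 1 pending]
  bind f := List Int
step 3: unify c ~ b  [subst: {d:=e, f:=List Int} | 0 pending]
  bind c := b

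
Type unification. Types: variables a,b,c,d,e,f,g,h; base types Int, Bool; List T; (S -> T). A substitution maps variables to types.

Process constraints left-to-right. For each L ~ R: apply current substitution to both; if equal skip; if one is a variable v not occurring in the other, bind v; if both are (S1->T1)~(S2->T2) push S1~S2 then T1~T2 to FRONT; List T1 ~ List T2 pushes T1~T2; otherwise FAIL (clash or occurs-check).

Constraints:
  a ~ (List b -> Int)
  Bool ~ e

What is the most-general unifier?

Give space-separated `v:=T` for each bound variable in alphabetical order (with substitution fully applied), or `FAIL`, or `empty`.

step 1: unify a ~ (List b -> Int)  [subst: {-} | 1 pending]
  bind a := (List b -> Int)
step 2: unify Bool ~ e  [subst: {a:=(List b -> Int)} | 0 pending]
  bind e := Bool

Answer: a:=(List b -> Int) e:=Bool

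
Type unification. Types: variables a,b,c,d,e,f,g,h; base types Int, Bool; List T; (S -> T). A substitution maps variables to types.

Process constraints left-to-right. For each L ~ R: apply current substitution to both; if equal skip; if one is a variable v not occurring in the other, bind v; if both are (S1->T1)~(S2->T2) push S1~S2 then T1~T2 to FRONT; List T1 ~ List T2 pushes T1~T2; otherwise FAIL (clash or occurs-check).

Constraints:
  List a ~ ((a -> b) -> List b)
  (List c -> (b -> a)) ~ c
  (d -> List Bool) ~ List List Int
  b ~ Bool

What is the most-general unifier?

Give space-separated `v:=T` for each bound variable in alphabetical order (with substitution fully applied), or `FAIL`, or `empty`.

step 1: unify List a ~ ((a -> b) -> List b)  [subst: {-} | 3 pending]
  clash: List a vs ((a -> b) -> List b)

Answer: FAIL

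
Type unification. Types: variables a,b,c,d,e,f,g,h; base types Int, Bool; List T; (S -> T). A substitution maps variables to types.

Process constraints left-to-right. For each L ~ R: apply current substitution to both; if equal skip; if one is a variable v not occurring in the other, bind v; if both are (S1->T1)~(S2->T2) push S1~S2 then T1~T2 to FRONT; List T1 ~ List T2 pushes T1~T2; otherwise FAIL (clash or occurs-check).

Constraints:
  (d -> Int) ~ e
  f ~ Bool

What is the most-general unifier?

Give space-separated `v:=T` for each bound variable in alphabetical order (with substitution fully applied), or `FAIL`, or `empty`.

step 1: unify (d -> Int) ~ e  [subst: {-} | 1 pending]
  bind e := (d -> Int)
step 2: unify f ~ Bool  [subst: {e:=(d -> Int)} | 0 pending]
  bind f := Bool

Answer: e:=(d -> Int) f:=Bool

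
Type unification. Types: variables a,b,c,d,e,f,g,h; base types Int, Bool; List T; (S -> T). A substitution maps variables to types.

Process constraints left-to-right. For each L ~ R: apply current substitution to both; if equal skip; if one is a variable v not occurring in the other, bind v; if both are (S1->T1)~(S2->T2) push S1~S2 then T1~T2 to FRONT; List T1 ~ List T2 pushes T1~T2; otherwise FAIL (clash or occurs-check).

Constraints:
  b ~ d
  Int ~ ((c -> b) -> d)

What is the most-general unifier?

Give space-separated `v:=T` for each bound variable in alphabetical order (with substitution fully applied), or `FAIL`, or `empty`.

step 1: unify b ~ d  [subst: {-} | 1 pending]
  bind b := d
step 2: unify Int ~ ((c -> d) -> d)  [subst: {b:=d} | 0 pending]
  clash: Int vs ((c -> d) -> d)

Answer: FAIL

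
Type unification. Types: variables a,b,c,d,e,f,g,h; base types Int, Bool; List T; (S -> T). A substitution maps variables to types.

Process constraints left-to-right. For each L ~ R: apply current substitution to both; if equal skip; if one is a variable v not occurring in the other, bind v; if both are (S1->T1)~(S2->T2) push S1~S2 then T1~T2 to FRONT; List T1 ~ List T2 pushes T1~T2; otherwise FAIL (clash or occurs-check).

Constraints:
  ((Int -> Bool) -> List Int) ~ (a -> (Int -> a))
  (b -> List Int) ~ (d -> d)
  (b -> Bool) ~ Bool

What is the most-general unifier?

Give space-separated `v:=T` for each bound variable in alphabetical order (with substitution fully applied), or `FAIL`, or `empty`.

Answer: FAIL

Derivation:
step 1: unify ((Int -> Bool) -> List Int) ~ (a -> (Int -> a))  [subst: {-} | 2 pending]
  -> decompose arrow: push (Int -> Bool)~a, List Int~(Int -> a)
step 2: unify (Int -> Bool) ~ a  [subst: {-} | 3 pending]
  bind a := (Int -> Bool)
step 3: unify List Int ~ (Int -> (Int -> Bool))  [subst: {a:=(Int -> Bool)} | 2 pending]
  clash: List Int vs (Int -> (Int -> Bool))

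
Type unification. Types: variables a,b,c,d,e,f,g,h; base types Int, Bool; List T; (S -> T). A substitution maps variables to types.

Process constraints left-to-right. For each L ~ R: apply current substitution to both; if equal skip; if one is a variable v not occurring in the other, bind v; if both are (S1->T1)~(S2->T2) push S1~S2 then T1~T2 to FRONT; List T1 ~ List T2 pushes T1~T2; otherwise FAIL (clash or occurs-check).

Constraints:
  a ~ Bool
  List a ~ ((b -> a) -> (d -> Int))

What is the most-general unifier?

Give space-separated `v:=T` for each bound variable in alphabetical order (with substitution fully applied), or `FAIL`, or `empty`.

Answer: FAIL

Derivation:
step 1: unify a ~ Bool  [subst: {-} | 1 pending]
  bind a := Bool
step 2: unify List Bool ~ ((b -> Bool) -> (d -> Int))  [subst: {a:=Bool} | 0 pending]
  clash: List Bool vs ((b -> Bool) -> (d -> Int))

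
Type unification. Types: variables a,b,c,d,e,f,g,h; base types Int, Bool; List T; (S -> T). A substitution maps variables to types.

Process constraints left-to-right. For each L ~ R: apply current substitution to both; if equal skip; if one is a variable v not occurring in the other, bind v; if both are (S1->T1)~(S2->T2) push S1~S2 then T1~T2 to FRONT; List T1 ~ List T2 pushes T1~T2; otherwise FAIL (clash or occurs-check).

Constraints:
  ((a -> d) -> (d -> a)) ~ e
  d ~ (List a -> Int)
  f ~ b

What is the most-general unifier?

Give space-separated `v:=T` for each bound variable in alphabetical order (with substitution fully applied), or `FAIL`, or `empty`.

step 1: unify ((a -> d) -> (d -> a)) ~ e  [subst: {-} | 2 pending]
  bind e := ((a -> d) -> (d -> a))
step 2: unify d ~ (List a -> Int)  [subst: {e:=((a -> d) -> (d -> a))} | 1 pending]
  bind d := (List a -> Int)
step 3: unify f ~ b  [subst: {e:=((a -> d) -> (d -> a)), d:=(List a -> Int)} | 0 pending]
  bind f := b

Answer: d:=(List a -> Int) e:=((a -> (List a -> Int)) -> ((List a -> Int) -> a)) f:=b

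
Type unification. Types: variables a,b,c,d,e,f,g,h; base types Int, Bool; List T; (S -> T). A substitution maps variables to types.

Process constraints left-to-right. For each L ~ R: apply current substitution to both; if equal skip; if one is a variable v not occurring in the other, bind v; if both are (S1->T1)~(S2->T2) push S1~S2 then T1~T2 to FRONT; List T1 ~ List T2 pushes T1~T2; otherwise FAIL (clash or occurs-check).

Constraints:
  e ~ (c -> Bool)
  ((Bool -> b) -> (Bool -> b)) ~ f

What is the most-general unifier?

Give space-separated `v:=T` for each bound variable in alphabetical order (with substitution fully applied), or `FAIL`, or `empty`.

step 1: unify e ~ (c -> Bool)  [subst: {-} | 1 pending]
  bind e := (c -> Bool)
step 2: unify ((Bool -> b) -> (Bool -> b)) ~ f  [subst: {e:=(c -> Bool)} | 0 pending]
  bind f := ((Bool -> b) -> (Bool -> b))

Answer: e:=(c -> Bool) f:=((Bool -> b) -> (Bool -> b))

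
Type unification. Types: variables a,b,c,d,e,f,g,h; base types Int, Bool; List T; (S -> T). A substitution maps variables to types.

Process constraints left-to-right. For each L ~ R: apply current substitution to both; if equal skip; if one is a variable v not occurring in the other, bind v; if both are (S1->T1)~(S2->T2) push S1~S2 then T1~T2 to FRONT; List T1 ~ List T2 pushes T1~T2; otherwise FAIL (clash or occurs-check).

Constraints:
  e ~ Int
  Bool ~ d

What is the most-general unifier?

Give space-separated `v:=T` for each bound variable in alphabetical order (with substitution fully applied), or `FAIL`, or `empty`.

Answer: d:=Bool e:=Int

Derivation:
step 1: unify e ~ Int  [subst: {-} | 1 pending]
  bind e := Int
step 2: unify Bool ~ d  [subst: {e:=Int} | 0 pending]
  bind d := Bool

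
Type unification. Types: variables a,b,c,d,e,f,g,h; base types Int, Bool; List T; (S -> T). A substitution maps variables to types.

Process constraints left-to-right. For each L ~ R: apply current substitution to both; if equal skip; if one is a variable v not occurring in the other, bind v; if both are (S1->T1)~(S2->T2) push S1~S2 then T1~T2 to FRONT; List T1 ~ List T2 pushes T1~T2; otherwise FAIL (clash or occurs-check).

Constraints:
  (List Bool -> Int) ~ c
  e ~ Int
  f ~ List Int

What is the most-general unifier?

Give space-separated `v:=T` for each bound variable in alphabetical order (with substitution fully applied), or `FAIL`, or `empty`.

Answer: c:=(List Bool -> Int) e:=Int f:=List Int

Derivation:
step 1: unify (List Bool -> Int) ~ c  [subst: {-} | 2 pending]
  bind c := (List Bool -> Int)
step 2: unify e ~ Int  [subst: {c:=(List Bool -> Int)} | 1 pending]
  bind e := Int
step 3: unify f ~ List Int  [subst: {c:=(List Bool -> Int), e:=Int} | 0 pending]
  bind f := List Int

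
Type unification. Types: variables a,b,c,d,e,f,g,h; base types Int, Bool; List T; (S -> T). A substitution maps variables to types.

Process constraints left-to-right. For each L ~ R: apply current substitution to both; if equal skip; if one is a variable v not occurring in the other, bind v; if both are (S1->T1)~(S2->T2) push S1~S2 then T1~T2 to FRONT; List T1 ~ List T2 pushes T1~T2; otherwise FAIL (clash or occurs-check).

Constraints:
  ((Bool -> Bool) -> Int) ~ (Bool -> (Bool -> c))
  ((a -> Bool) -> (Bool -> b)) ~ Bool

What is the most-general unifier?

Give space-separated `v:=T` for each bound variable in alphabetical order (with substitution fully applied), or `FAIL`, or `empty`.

step 1: unify ((Bool -> Bool) -> Int) ~ (Bool -> (Bool -> c))  [subst: {-} | 1 pending]
  -> decompose arrow: push (Bool -> Bool)~Bool, Int~(Bool -> c)
step 2: unify (Bool -> Bool) ~ Bool  [subst: {-} | 2 pending]
  clash: (Bool -> Bool) vs Bool

Answer: FAIL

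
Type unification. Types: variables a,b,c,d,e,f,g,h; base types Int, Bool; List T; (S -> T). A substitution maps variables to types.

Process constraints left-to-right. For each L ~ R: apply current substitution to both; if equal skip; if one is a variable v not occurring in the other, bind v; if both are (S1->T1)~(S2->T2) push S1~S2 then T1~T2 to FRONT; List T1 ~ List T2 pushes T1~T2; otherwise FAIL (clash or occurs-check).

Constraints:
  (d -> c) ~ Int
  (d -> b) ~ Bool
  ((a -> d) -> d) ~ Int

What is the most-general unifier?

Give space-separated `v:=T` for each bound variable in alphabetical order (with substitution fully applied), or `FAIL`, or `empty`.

Answer: FAIL

Derivation:
step 1: unify (d -> c) ~ Int  [subst: {-} | 2 pending]
  clash: (d -> c) vs Int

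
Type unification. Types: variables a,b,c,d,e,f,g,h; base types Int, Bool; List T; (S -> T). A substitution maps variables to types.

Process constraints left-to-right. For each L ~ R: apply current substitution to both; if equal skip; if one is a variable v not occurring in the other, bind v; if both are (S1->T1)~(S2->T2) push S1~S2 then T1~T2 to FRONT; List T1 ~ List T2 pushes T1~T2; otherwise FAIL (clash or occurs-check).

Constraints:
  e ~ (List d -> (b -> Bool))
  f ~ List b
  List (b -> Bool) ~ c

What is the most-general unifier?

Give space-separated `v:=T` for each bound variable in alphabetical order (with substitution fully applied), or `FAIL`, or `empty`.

step 1: unify e ~ (List d -> (b -> Bool))  [subst: {-} | 2 pending]
  bind e := (List d -> (b -> Bool))
step 2: unify f ~ List b  [subst: {e:=(List d -> (b -> Bool))} | 1 pending]
  bind f := List b
step 3: unify List (b -> Bool) ~ c  [subst: {e:=(List d -> (b -> Bool)), f:=List b} | 0 pending]
  bind c := List (b -> Bool)

Answer: c:=List (b -> Bool) e:=(List d -> (b -> Bool)) f:=List b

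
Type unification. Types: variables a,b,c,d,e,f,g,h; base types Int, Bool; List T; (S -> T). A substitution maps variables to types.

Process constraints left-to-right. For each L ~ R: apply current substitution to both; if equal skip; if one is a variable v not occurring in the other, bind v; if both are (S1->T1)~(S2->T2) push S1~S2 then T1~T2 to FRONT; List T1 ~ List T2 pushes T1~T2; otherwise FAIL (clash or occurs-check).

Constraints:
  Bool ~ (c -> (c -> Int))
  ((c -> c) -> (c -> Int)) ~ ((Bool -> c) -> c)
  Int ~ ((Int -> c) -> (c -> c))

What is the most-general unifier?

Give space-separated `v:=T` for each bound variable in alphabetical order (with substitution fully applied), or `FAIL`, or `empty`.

step 1: unify Bool ~ (c -> (c -> Int))  [subst: {-} | 2 pending]
  clash: Bool vs (c -> (c -> Int))

Answer: FAIL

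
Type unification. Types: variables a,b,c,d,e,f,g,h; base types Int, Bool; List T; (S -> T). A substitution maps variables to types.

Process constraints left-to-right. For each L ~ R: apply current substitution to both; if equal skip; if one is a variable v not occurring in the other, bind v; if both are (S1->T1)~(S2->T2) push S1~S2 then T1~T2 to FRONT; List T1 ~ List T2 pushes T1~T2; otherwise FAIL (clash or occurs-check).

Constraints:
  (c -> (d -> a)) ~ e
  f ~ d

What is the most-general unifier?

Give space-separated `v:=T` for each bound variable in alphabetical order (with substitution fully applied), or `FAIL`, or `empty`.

step 1: unify (c -> (d -> a)) ~ e  [subst: {-} | 1 pending]
  bind e := (c -> (d -> a))
step 2: unify f ~ d  [subst: {e:=(c -> (d -> a))} | 0 pending]
  bind f := d

Answer: e:=(c -> (d -> a)) f:=d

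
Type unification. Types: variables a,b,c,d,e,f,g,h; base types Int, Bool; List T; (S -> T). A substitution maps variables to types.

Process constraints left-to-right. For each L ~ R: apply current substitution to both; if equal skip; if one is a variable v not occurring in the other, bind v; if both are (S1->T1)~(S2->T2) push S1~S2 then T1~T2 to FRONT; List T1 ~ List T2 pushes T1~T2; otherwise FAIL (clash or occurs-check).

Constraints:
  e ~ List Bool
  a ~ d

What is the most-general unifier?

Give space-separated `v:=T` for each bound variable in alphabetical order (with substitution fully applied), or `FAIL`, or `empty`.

step 1: unify e ~ List Bool  [subst: {-} | 1 pending]
  bind e := List Bool
step 2: unify a ~ d  [subst: {e:=List Bool} | 0 pending]
  bind a := d

Answer: a:=d e:=List Bool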